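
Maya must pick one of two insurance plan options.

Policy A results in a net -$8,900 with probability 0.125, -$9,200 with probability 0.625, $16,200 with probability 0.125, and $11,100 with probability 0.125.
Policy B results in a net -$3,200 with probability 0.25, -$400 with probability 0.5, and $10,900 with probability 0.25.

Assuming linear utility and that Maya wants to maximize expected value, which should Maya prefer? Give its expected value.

Policy B ($1,725)

Policy A = 0.125 × (-8900) + 0.625 × (-9200) + 0.125 × 16200 + 0.125 × 11100 = -1112.5 − 5750 + 2025 + 1387.5 = -3450
Policy B = 0.25 × (-3200) + 0.5 × (-400) + 0.25 × 10900 = -800 − 200 + 2725 = 1725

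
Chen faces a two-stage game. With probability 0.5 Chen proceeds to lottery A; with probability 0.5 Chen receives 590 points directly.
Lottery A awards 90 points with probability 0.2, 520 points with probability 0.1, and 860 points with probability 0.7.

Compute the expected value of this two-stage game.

EV(A) = 0.2 × 90 + 0.1 × 520 + 0.7 × 860 = 18 + 52 + 602 = 672
Branch B: 590 (certain)
Overall = 0.5 × 672 + 0.5 × 590 = 336 + 295 = 631

631 points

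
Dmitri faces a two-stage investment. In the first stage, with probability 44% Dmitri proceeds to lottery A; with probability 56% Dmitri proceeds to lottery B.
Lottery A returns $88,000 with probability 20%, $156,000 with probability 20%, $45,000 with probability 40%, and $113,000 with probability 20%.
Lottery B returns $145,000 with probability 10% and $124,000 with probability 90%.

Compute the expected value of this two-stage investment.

EV(A) = 0.2 × 88000 + 0.2 × 156000 + 0.4 × 45000 + 0.2 × 113000 = 17600 + 31200 + 18000 + 22600 = 89400
EV(B) = 0.1 × 145000 + 0.9 × 124000 = 14500 + 111600 = 126100
Overall = 0.44 × 89400 + 0.56 × 126100 = 39336 + 70616 = 109952

$109,952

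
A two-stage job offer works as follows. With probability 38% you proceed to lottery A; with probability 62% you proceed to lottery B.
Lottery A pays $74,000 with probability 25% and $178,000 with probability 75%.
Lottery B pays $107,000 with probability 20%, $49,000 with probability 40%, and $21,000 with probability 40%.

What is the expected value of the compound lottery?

EV(A) = 0.25 × 74000 + 0.75 × 178000 = 18500 + 133500 = 152000
EV(B) = 0.2 × 107000 + 0.4 × 49000 + 0.4 × 21000 = 21400 + 19600 + 8400 = 49400
Overall = 0.38 × 152000 + 0.62 × 49400 = 57760 + 30628 = 88388

$88,388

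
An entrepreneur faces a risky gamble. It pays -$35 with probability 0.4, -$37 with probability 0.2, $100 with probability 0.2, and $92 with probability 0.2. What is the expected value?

$17

EV = 0.4 × (-35) + 0.2 × (-37) + 0.2 × 100 + 0.2 × 92 = -14 − 7.4 + 20 + 18.4 = 17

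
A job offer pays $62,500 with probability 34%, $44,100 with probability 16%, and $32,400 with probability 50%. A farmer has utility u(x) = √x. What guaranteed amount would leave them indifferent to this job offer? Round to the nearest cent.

$43,513.96

E[u] = 0.34·√62500 + 0.16·√44100 + 0.5·√32400 = 0.34·250 + 0.16·210 + 0.5·180 = 208.6
CE = (208.6)² = 43513.96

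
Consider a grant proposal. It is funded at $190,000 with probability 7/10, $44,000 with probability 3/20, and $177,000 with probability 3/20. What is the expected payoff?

EV = 7/10 × 190000 + 3/20 × 44000 + 3/20 × 177000 = 133000 + 6600 + 26550 = 166150

$166,150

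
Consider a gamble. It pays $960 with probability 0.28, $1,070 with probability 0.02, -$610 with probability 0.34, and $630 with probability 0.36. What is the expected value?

$309.60

EV = 0.28 × 960 + 0.02 × 1070 + 0.34 × (-610) + 0.36 × 630 = 268.8 + 21.4 − 207.4 + 226.8 = 309.6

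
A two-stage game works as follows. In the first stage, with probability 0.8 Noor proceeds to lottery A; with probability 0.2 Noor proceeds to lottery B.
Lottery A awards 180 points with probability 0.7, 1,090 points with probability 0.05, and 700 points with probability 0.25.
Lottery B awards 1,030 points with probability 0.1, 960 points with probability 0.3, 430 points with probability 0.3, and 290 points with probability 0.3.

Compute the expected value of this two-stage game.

405.8 points

EV(A) = 0.7 × 180 + 0.05 × 1090 + 0.25 × 700 = 126 + 54.5 + 175 = 355.5
EV(B) = 0.1 × 1030 + 0.3 × 960 + 0.3 × 430 + 0.3 × 290 = 103 + 288 + 129 + 87 = 607
Overall = 0.8 × 355.5 + 0.2 × 607 = 284.4 + 121.4 = 405.8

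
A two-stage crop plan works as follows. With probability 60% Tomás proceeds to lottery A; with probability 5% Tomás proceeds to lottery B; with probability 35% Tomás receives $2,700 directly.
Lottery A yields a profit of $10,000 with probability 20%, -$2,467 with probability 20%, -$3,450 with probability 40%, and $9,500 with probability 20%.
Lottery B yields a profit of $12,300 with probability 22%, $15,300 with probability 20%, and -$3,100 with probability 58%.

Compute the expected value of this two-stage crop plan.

EV(A) = 0.2 × 10000 + 0.2 × (-2467) + 0.4 × (-3450) + 0.2 × 9500 = 2000 − 493.4 − 1380 + 1900 = 2026.6
EV(B) = 0.22 × 12300 + 0.2 × 15300 + 0.58 × (-3100) = 2706 + 3060 − 1798 = 3968
Branch C: 2700 (certain)
Overall = 0.6 × 2026.6 + 0.05 × 3968 + 0.35 × 2700 = 1215.96 + 198.4 + 945 = 2359.36

$2,359.36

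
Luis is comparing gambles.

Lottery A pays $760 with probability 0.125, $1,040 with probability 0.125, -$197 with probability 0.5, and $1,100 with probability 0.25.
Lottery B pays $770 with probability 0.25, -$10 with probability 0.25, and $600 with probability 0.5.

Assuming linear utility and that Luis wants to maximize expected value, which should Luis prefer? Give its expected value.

Lottery B ($490)

Lottery A = 0.125 × 760 + 0.125 × 1040 + 0.5 × (-197) + 0.25 × 1100 = 95 + 130 − 98.5 + 275 = 401.5
Lottery B = 0.25 × 770 + 0.25 × (-10) + 0.5 × 600 = 192.5 − 2.5 + 300 = 490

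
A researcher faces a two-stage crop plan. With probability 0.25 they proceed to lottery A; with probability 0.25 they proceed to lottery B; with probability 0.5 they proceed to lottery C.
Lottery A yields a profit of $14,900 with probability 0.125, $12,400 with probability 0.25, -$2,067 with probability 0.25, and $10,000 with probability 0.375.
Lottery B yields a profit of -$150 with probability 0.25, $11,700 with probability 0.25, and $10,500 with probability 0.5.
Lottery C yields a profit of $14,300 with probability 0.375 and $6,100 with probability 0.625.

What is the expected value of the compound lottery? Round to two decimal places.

EV(A) = 0.125 × 14900 + 0.25 × 12400 + 0.25 × (-2067) + 0.375 × 10000 = 1862.5 + 3100 − 516.75 + 3750 = 8195.75
EV(B) = 0.25 × (-150) + 0.25 × 11700 + 0.5 × 10500 = -37.5 + 2925 + 5250 = 8137.5
EV(C) = 0.375 × 14300 + 0.625 × 6100 = 5362.5 + 3812.5 = 9175
Overall = 0.25 × 8195.75 + 0.25 × 8137.5 + 0.5 × 9175 = 2048.9375 + 2034.375 + 4587.5 = 8670.8125

$8,670.81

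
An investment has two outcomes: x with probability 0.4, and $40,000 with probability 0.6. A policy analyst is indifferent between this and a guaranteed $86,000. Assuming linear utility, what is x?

0.4·x + 0.6·40000 = 86000
0.4·x = 86000 − 24000 = 62000
x = 62000 / 0.4 = 155000

x = $155,000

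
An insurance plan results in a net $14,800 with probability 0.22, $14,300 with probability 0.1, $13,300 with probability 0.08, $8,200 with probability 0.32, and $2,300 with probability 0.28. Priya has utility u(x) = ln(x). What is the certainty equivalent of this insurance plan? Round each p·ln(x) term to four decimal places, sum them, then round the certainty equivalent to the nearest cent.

E[u] = 0.22·ln(14800) + 0.1·ln(14300) + 0.08·ln(13300) + 0.32·ln(8200) + 0.28·ln(2300) = 2.1125 + 0.9568 + 0.7596 + 2.8838 + 2.1674 = 8.8801
CE = e^8.8801 ≈ 7187.51

$7,187.51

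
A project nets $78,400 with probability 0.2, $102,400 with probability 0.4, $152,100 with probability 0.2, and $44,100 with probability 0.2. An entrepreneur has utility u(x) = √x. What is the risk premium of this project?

E[u] = 0.2·√78400 + 0.4·√102400 + 0.2·√152100 + 0.2·√44100 = 0.2·280 + 0.4·320 + 0.2·390 + 0.2·210 = 304
CE = (304)² = 92416
Risk premium = EV − CE = 95880 − 92416 = 3464

$3,464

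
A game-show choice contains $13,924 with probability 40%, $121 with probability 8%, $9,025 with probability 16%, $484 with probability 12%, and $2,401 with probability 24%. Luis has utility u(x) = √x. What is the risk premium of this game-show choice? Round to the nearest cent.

E[u] = 0.4·√13924 + 0.08·√121 + 0.16·√9025 + 0.12·√484 + 0.24·√2401 = 0.4·118 + 0.08·11 + 0.16·95 + 0.12·22 + 0.24·49 = 77.68
CE = (77.68)² = 6034.1824
Risk premium = EV − CE = 7657.6 − 6034.1824 = 1623.4176

$1,623.42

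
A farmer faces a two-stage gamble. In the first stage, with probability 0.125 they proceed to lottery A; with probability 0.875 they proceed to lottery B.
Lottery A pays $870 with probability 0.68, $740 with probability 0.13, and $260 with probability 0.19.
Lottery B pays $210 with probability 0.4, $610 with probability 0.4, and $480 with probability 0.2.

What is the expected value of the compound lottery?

$463.15

EV(A) = 0.68 × 870 + 0.13 × 740 + 0.19 × 260 = 591.6 + 96.2 + 49.4 = 737.2
EV(B) = 0.4 × 210 + 0.4 × 610 + 0.2 × 480 = 84 + 244 + 96 = 424
Overall = 0.125 × 737.2 + 0.875 × 424 = 92.15 + 371 = 463.15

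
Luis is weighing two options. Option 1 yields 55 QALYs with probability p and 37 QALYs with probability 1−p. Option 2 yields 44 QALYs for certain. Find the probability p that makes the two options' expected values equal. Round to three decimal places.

p = 0.389

p·55 + (1−p)·37 = 44
18p + 37 = 44
p = (44 − 37) / 18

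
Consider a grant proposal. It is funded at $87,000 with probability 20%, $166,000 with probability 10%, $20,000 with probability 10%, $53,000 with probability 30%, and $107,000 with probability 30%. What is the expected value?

$84,000

EV = 0.2 × 87000 + 0.1 × 166000 + 0.1 × 20000 + 0.3 × 53000 + 0.3 × 107000 = 17400 + 16600 + 2000 + 15900 + 32100 = 84000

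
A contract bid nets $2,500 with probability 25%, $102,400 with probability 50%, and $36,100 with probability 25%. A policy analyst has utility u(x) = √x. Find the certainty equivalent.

$48,400

E[u] = 0.25·√2500 + 0.5·√102400 + 0.25·√36100 = 0.25·50 + 0.5·320 + 0.25·190 = 220
CE = (220)² = 48400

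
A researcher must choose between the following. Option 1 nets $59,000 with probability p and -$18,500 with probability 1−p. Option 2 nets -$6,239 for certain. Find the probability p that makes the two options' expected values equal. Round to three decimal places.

p·59000 + (1−p)·(-18500) = -6239
77500p − 18500 = -6239
p = (-6239 + 18500) / 77500

p = 0.158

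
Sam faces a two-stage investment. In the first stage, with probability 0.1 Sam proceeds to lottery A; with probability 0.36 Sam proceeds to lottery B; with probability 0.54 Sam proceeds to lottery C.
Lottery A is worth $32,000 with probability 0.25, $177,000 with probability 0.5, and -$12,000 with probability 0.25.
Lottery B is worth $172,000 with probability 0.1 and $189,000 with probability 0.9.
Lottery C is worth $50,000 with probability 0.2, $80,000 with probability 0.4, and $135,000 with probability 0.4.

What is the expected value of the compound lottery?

$128,618

EV(A) = 0.25 × 32000 + 0.5 × 177000 + 0.25 × (-12000) = 8000 + 88500 − 3000 = 93500
EV(B) = 0.1 × 172000 + 0.9 × 189000 = 17200 + 170100 = 187300
EV(C) = 0.2 × 50000 + 0.4 × 80000 + 0.4 × 135000 = 10000 + 32000 + 54000 = 96000
Overall = 0.1 × 93500 + 0.36 × 187300 + 0.54 × 96000 = 9350 + 67428 + 51840 = 128618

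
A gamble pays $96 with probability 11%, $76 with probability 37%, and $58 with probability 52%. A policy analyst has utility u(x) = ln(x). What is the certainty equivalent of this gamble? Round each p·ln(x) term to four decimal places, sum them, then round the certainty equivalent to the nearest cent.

$67.76

E[u] = 0.11·ln(96) + 0.37·ln(76) + 0.52·ln(58) = 0.5021 + 1.6024 + 2.1114 = 4.2159
CE = e^4.2159 ≈ 67.76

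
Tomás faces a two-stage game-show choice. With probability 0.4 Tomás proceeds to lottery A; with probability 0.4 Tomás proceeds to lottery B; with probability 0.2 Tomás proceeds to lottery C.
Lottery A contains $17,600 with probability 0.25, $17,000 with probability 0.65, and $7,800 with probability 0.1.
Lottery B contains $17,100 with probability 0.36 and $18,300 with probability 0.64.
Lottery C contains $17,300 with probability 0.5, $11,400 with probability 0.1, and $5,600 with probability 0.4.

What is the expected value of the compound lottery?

$16,045.20

EV(A) = 0.25 × 17600 + 0.65 × 17000 + 0.1 × 7800 = 4400 + 11050 + 780 = 16230
EV(B) = 0.36 × 17100 + 0.64 × 18300 = 6156 + 11712 = 17868
EV(C) = 0.5 × 17300 + 0.1 × 11400 + 0.4 × 5600 = 8650 + 1140 + 2240 = 12030
Overall = 0.4 × 16230 + 0.4 × 17868 + 0.2 × 12030 = 6492 + 7147.2 + 2406 = 16045.2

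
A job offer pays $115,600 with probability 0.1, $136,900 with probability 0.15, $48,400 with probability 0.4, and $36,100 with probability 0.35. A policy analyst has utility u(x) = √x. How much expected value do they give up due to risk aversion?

$4,554

E[u] = 0.1·√115600 + 0.15·√136900 + 0.4·√48400 + 0.35·√36100 = 0.1·340 + 0.15·370 + 0.4·220 + 0.35·190 = 244
CE = (244)² = 59536
Risk premium = EV − CE = 64090 − 59536 = 4554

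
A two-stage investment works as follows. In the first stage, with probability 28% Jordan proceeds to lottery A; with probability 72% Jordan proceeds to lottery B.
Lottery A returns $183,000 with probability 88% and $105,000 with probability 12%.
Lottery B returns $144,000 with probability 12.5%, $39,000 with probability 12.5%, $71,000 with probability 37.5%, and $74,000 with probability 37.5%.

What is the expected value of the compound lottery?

$104,239.20

EV(A) = 0.88 × 183000 + 0.12 × 105000 = 161040 + 12600 = 173640
EV(B) = 0.125 × 144000 + 0.125 × 39000 + 0.375 × 71000 + 0.375 × 74000 = 18000 + 4875 + 26625 + 27750 = 77250
Overall = 0.28 × 173640 + 0.72 × 77250 = 48619.2 + 55620 = 104239.2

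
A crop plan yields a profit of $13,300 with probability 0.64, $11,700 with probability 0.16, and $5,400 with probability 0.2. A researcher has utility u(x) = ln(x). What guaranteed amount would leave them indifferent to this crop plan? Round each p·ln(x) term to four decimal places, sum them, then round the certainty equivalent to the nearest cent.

E[u] = 0.64·ln(13300) + 0.16·ln(11700) + 0.2·ln(5400) = 6.0771 + 1.4988 + 1.7188 = 9.2947
CE = e^9.2947 ≈ 10880.20

$10,880.20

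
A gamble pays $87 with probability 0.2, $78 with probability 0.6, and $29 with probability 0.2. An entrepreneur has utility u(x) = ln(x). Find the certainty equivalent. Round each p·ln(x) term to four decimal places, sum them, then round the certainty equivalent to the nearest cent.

$65.41

E[u] = 0.2·ln(87) + 0.6·ln(78) + 0.2·ln(29) = 0.8932 + 2.6140 + 0.6735 = 4.1807
CE = e^4.1807 ≈ 65.41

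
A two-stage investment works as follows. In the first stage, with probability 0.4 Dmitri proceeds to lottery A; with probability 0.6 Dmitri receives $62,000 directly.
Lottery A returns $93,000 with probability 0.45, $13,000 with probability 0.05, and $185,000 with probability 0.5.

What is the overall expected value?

$91,200

EV(A) = 0.45 × 93000 + 0.05 × 13000 + 0.5 × 185000 = 41850 + 650 + 92500 = 135000
Branch B: 62000 (certain)
Overall = 0.4 × 135000 + 0.6 × 62000 = 54000 + 37200 = 91200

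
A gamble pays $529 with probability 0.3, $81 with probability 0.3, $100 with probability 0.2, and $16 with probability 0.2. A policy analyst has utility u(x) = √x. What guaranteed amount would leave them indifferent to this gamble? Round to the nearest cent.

E[u] = 0.3·√529 + 0.3·√81 + 0.2·√100 + 0.2·√16 = 0.3·23 + 0.3·9 + 0.2·10 + 0.2·4 = 12.4
CE = (12.4)² = 153.76

$153.76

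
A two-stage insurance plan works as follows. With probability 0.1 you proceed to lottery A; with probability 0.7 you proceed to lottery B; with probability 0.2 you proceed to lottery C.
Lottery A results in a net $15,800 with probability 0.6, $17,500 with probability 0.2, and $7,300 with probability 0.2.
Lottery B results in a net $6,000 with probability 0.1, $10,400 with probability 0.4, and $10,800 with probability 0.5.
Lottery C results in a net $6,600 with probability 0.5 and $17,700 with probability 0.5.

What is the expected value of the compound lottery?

$10,986

EV(A) = 0.6 × 15800 + 0.2 × 17500 + 0.2 × 7300 = 9480 + 3500 + 1460 = 14440
EV(B) = 0.1 × 6000 + 0.4 × 10400 + 0.5 × 10800 = 600 + 4160 + 5400 = 10160
EV(C) = 0.5 × 6600 + 0.5 × 17700 = 3300 + 8850 = 12150
Overall = 0.1 × 14440 + 0.7 × 10160 + 0.2 × 12150 = 1444 + 7112 + 2430 = 10986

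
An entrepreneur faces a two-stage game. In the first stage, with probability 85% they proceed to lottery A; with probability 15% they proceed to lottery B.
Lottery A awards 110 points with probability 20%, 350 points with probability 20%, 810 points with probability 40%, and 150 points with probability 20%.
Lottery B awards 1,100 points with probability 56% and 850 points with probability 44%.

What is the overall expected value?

EV(A) = 0.2 × 110 + 0.2 × 350 + 0.4 × 810 + 0.2 × 150 = 22 + 70 + 324 + 30 = 446
EV(B) = 0.56 × 1100 + 0.44 × 850 = 616 + 374 = 990
Overall = 0.85 × 446 + 0.15 × 990 = 379.1 + 148.5 = 527.6

527.6 points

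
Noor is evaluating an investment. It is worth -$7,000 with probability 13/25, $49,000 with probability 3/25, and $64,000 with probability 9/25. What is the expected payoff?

EV = 13/25 × (-7000) + 3/25 × 49000 + 9/25 × 64000 = -3640 + 5880 + 23040 = 25280

$25,280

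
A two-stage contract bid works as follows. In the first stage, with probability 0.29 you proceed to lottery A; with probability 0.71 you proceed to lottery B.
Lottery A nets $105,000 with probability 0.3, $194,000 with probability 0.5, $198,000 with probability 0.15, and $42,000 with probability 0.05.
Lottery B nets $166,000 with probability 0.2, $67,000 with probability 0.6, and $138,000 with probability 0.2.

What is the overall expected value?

EV(A) = 0.3 × 105000 + 0.5 × 194000 + 0.15 × 198000 + 0.05 × 42000 = 31500 + 97000 + 29700 + 2100 = 160300
EV(B) = 0.2 × 166000 + 0.6 × 67000 + 0.2 × 138000 = 33200 + 40200 + 27600 = 101000
Overall = 0.29 × 160300 + 0.71 × 101000 = 46487 + 71710 = 118197

$118,197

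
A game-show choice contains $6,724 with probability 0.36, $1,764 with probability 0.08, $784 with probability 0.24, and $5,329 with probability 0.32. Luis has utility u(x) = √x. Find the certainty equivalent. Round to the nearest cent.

$3,963.96

E[u] = 0.36·√6724 + 0.08·√1764 + 0.24·√784 + 0.32·√5329 = 0.36·82 + 0.08·42 + 0.24·28 + 0.32·73 = 62.96
CE = (62.96)² = 3963.9616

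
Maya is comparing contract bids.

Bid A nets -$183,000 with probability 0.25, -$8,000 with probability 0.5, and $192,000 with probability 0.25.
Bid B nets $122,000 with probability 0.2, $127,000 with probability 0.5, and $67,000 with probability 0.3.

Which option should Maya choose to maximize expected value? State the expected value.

Bid A = 0.25 × (-183000) + 0.5 × (-8000) + 0.25 × 192000 = -45750 − 4000 + 48000 = -1750
Bid B = 0.2 × 122000 + 0.5 × 127000 + 0.3 × 67000 = 24400 + 63500 + 20100 = 108000

Bid B ($108,000)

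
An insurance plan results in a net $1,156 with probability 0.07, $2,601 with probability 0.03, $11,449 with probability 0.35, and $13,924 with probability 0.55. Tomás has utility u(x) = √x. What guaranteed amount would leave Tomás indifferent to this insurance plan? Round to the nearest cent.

$11,291.19

E[u] = 0.07·√1156 + 0.03·√2601 + 0.35·√11449 + 0.55·√13924 = 0.07·34 + 0.03·51 + 0.35·107 + 0.55·118 = 106.26
CE = (106.26)² = 11291.1876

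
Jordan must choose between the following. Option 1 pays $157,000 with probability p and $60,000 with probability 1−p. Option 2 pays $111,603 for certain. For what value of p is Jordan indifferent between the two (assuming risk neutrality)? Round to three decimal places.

p = 0.532

p·157000 + (1−p)·60000 = 111603
97000p + 60000 = 111603
p = (111603 − 60000) / 97000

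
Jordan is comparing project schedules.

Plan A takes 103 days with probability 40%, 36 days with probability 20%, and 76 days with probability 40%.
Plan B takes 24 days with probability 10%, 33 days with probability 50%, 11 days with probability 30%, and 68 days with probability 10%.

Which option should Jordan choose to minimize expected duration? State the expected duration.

Plan A = 0.4 × 103 + 0.2 × 36 + 0.4 × 76 = 41.2 + 7.2 + 30.4 = 78.8
Plan B = 0.1 × 24 + 0.5 × 33 + 0.3 × 11 + 0.1 × 68 = 2.4 + 16.5 + 3.3 + 6.8 = 29

Plan B (29 days)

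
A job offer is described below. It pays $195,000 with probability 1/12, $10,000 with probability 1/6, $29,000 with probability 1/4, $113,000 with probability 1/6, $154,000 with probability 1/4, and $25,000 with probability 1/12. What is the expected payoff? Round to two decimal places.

EV = 1/12 × 195000 + 1/6 × 10000 + 1/4 × 29000 + 1/6 × 113000 + 1/4 × 154000 + 1/12 × 25000 = 16250 + 1666.6667 + 7250 + 18833.3333 + 38500 + 2083.3333 = 84583.3333

$84,583.33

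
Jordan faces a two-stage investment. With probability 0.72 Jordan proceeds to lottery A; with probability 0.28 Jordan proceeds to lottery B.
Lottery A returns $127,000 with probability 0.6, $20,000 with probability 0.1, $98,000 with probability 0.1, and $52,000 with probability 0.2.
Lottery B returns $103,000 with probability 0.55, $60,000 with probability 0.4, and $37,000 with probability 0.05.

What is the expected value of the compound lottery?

$93,948

EV(A) = 0.6 × 127000 + 0.1 × 20000 + 0.1 × 98000 + 0.2 × 52000 = 76200 + 2000 + 9800 + 10400 = 98400
EV(B) = 0.55 × 103000 + 0.4 × 60000 + 0.05 × 37000 = 56650 + 24000 + 1850 = 82500
Overall = 0.72 × 98400 + 0.28 × 82500 = 70848 + 23100 = 93948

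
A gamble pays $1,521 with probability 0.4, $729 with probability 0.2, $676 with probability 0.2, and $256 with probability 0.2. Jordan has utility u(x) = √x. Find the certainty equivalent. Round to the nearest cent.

E[u] = 0.4·√1521 + 0.2·√729 + 0.2·√676 + 0.2·√256 = 0.4·39 + 0.2·27 + 0.2·26 + 0.2·16 = 29.4
CE = (29.4)² = 864.36

$864.36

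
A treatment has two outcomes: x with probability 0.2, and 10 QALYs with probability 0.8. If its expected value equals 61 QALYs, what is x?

0.2·x + 0.8·10 = 61
0.2·x = 61 − 8 = 53
x = 53 / 0.2 = 265

x = 265 QALYs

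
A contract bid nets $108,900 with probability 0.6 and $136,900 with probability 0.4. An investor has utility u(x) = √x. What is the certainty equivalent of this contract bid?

E[u] = 0.6·√108900 + 0.4·√136900 = 0.6·330 + 0.4·370 = 346
CE = (346)² = 119716

$119,716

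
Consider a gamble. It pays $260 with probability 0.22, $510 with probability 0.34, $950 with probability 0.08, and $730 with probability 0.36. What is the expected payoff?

$569.40

EV = 0.22 × 260 + 0.34 × 510 + 0.08 × 950 + 0.36 × 730 = 57.2 + 173.4 + 76 + 262.8 = 569.4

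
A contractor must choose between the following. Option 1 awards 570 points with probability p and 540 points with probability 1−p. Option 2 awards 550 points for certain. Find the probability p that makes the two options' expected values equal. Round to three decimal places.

p·570 + (1−p)·540 = 550
30p + 540 = 550
p = (550 − 540) / 30

p = 0.333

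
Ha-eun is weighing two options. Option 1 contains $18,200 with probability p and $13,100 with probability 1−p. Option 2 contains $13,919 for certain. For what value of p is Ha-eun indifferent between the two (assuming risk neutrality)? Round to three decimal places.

p = 0.161

p·18200 + (1−p)·13100 = 13919
5100p + 13100 = 13919
p = (13919 − 13100) / 5100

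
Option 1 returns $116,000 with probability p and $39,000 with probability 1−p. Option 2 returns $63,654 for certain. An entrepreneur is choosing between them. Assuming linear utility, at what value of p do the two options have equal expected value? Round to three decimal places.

p = 0.320

p·116000 + (1−p)·39000 = 63654
77000p + 39000 = 63654
p = (63654 − 39000) / 77000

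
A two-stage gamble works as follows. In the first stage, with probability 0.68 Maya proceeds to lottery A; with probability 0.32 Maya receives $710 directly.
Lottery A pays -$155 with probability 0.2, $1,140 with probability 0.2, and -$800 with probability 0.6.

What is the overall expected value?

$34.76

EV(A) = 0.2 × (-155) + 0.2 × 1140 + 0.6 × (-800) = -31 + 228 − 480 = -283
Branch B: 710 (certain)
Overall = 0.68 × (-283) + 0.32 × 710 = -192.44 + 227.2 = 34.76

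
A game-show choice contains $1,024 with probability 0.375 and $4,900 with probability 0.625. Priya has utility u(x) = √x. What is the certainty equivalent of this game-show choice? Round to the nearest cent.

$3,108.06

E[u] = 0.375·√1024 + 0.625·√4900 = 0.375·32 + 0.625·70 = 55.75
CE = (55.75)² = 3108.0625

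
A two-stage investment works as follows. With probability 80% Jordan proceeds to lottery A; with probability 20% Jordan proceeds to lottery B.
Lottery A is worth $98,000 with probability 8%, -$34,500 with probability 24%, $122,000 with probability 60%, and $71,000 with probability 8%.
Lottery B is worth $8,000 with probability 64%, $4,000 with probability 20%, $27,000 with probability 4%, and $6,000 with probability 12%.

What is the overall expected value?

$64,296

EV(A) = 0.08 × 98000 + 0.24 × (-34500) + 0.6 × 122000 + 0.08 × 71000 = 7840 − 8280 + 73200 + 5680 = 78440
EV(B) = 0.64 × 8000 + 0.2 × 4000 + 0.04 × 27000 + 0.12 × 6000 = 5120 + 800 + 1080 + 720 = 7720
Overall = 0.8 × 78440 + 0.2 × 7720 = 62752 + 1544 = 64296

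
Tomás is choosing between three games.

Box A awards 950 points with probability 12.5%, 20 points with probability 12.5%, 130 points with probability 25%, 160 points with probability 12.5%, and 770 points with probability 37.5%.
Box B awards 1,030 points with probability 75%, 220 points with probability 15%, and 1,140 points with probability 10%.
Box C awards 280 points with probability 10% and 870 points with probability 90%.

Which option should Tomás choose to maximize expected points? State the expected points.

Box B (919.5 points)

Box A = 0.125 × 950 + 0.125 × 20 + 0.25 × 130 + 0.125 × 160 + 0.375 × 770 = 118.75 + 2.5 + 32.5 + 20 + 288.75 = 462.5
Box B = 0.75 × 1030 + 0.15 × 220 + 0.1 × 1140 = 772.5 + 33 + 114 = 919.5
Box C = 0.1 × 280 + 0.9 × 870 = 28 + 783 = 811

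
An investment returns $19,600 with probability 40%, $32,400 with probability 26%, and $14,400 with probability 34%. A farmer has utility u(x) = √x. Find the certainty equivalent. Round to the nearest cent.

E[u] = 0.4·√19600 + 0.26·√32400 + 0.34·√14400 = 0.4·140 + 0.26·180 + 0.34·120 = 143.6
CE = (143.6)² = 20620.96

$20,620.96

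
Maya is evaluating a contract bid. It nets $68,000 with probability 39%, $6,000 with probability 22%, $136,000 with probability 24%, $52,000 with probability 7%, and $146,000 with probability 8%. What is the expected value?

$75,800

EV = 0.39 × 68000 + 0.22 × 6000 + 0.24 × 136000 + 0.07 × 52000 + 0.08 × 146000 = 26520 + 1320 + 32640 + 3640 + 11680 = 75800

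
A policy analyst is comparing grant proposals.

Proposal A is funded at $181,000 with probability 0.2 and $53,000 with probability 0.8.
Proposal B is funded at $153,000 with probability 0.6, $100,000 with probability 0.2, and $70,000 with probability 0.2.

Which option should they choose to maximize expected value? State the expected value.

Proposal B ($125,800)

Proposal A = 0.2 × 181000 + 0.8 × 53000 = 36200 + 42400 = 78600
Proposal B = 0.6 × 153000 + 0.2 × 100000 + 0.2 × 70000 = 91800 + 20000 + 14000 = 125800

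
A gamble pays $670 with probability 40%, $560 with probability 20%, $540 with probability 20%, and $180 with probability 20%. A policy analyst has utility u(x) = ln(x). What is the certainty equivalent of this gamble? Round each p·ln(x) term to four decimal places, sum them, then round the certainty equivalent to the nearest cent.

E[u] = 0.4·ln(670) + 0.2·ln(560) + 0.2·ln(540) + 0.2·ln(180) = 2.6029 + 1.2656 + 1.2583 + 1.0386 = 6.1654
CE = e^6.1654 ≈ 475.99

$475.99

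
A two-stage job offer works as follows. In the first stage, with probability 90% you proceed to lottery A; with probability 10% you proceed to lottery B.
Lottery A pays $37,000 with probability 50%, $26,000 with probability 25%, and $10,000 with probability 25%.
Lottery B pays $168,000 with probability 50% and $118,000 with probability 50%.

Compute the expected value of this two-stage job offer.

EV(A) = 0.5 × 37000 + 0.25 × 26000 + 0.25 × 10000 = 18500 + 6500 + 2500 = 27500
EV(B) = 0.5 × 168000 + 0.5 × 118000 = 84000 + 59000 = 143000
Overall = 0.9 × 27500 + 0.1 × 143000 = 24750 + 14300 = 39050

$39,050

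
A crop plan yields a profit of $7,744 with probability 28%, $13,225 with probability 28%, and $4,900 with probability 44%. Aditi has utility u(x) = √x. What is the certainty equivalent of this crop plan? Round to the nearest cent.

$7,680.77

E[u] = 0.28·√7744 + 0.28·√13225 + 0.44·√4900 = 0.28·88 + 0.28·115 + 0.44·70 = 87.64
CE = (87.64)² = 7680.7696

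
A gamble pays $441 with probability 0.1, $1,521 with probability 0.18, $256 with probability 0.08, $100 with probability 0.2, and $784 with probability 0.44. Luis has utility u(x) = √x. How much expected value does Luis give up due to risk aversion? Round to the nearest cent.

E[u] = 0.1·√441 + 0.18·√1521 + 0.08·√256 + 0.2·√100 + 0.44·√784 = 0.1·21 + 0.18·39 + 0.08·16 + 0.2·10 + 0.44·28 = 24.72
CE = (24.72)² = 611.0784
Risk premium = EV − CE = 703.32 − 611.0784 = 92.2416

$92.24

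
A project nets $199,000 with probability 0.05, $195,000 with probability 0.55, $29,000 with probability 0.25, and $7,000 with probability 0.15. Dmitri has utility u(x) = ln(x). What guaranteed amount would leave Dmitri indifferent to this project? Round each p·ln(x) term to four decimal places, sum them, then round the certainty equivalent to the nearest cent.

$73,592.62

E[u] = 0.05·ln(199000) + 0.55·ln(195000) + 0.25·ln(29000) + 0.15·ln(7000) = 0.6101 + 6.6994 + 2.5688 + 1.3280 = 11.2063
CE = e^11.2063 ≈ 73592.62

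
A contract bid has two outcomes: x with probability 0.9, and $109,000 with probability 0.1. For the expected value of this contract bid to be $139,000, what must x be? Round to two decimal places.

x = $142,333.33

0.9·x + 0.1·109000 = 139000
0.9·x = 139000 − 10900 = 128100
x = 128100 / 0.9 = 142333.3333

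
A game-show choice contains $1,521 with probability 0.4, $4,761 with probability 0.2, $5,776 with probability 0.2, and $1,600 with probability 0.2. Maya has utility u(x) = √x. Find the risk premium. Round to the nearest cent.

E[u] = 0.4·√1521 + 0.2·√4761 + 0.2·√5776 + 0.2·√1600 = 0.4·39 + 0.2·69 + 0.2·76 + 0.2·40 = 52.6
CE = (52.6)² = 2766.76
Risk premium = EV − CE = 3035.8 − 2766.76 = 269.04

$269.04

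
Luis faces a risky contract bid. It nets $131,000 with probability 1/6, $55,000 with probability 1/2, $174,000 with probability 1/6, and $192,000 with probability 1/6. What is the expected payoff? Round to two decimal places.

EV = 1/6 × 131000 + 1/2 × 55000 + 1/6 × 174000 + 1/6 × 192000 = 21833.3333 + 27500 + 29000 + 32000 = 110333.3333

$110,333.33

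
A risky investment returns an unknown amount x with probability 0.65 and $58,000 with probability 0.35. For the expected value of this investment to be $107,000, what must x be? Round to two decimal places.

0.65·x + 0.35·58000 = 107000
0.65·x = 107000 − 20300 = 86700
x = 86700 / 0.65 = 133384.6154

x = $133,384.62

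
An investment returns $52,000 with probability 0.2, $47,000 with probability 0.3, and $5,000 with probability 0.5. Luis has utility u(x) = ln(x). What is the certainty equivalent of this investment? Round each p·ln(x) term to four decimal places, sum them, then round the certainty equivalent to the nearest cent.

E[u] = 0.2·ln(52000) + 0.3·ln(47000) + 0.5·ln(5000) = 2.1718 + 3.2274 + 4.2586 = 9.6578
CE = e^9.6578 ≈ 15643.33

$15,643.33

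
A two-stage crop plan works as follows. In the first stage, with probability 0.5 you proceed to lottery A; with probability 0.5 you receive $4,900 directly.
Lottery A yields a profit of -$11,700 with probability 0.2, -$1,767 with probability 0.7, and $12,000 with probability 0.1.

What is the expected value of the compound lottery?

EV(A) = 0.2 × (-11700) + 0.7 × (-1767) + 0.1 × 12000 = -2340 − 1236.9 + 1200 = -2376.9
Branch B: 4900 (certain)
Overall = 0.5 × (-2376.9) + 0.5 × 4900 = -1188.45 + 2450 = 1261.55

$1,261.55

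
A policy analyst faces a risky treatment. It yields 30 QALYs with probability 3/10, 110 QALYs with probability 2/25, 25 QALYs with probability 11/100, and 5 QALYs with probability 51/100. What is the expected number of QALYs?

23.1 QALYs

EV = 3/10 × 30 + 2/25 × 110 + 11/100 × 25 + 51/100 × 5 = 9 + 8.8 + 2.75 + 2.55 = 23.1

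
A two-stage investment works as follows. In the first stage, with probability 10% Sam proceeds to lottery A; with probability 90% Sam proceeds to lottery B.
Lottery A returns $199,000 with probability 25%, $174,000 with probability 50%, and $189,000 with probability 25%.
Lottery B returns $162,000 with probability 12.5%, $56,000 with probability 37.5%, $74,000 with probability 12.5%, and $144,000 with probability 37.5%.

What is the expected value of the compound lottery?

$112,450

EV(A) = 0.25 × 199000 + 0.5 × 174000 + 0.25 × 189000 = 49750 + 87000 + 47250 = 184000
EV(B) = 0.125 × 162000 + 0.375 × 56000 + 0.125 × 74000 + 0.375 × 144000 = 20250 + 21000 + 9250 + 54000 = 104500
Overall = 0.1 × 184000 + 0.9 × 104500 = 18400 + 94050 = 112450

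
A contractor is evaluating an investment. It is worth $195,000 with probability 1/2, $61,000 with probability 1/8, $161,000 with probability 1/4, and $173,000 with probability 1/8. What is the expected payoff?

$167,000

EV = 1/2 × 195000 + 1/8 × 61000 + 1/4 × 161000 + 1/8 × 173000 = 97500 + 7625 + 40250 + 21625 = 167000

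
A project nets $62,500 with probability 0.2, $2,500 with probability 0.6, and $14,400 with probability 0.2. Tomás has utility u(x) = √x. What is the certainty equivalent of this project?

E[u] = 0.2·√62500 + 0.6·√2500 + 0.2·√14400 = 0.2·250 + 0.6·50 + 0.2·120 = 104
CE = (104)² = 10816

$10,816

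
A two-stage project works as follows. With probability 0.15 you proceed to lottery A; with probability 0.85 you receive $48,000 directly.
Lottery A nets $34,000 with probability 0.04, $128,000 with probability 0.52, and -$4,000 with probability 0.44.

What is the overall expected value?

EV(A) = 0.04 × 34000 + 0.52 × 128000 + 0.44 × (-4000) = 1360 + 66560 − 1760 = 66160
Branch B: 48000 (certain)
Overall = 0.15 × 66160 + 0.85 × 48000 = 9924 + 40800 = 50724

$50,724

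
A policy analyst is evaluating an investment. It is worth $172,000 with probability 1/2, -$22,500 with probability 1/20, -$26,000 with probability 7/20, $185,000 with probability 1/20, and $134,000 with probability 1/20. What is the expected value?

EV = 1/2 × 172000 + 1/20 × (-22500) + 7/20 × (-26000) + 1/20 × 185000 + 1/20 × 134000 = 86000 − 1125 − 9100 + 9250 + 6700 = 91725

$91,725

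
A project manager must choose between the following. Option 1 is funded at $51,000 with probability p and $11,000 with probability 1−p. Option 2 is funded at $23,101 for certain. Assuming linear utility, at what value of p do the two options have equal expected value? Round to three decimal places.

p = 0.303

p·51000 + (1−p)·11000 = 23101
40000p + 11000 = 23101
p = (23101 − 11000) / 40000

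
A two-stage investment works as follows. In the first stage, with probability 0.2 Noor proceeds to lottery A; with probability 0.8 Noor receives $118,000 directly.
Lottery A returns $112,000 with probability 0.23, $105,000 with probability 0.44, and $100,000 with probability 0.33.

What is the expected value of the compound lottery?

EV(A) = 0.23 × 112000 + 0.44 × 105000 + 0.33 × 100000 = 25760 + 46200 + 33000 = 104960
Branch B: 118000 (certain)
Overall = 0.2 × 104960 + 0.8 × 118000 = 20992 + 94400 = 115392

$115,392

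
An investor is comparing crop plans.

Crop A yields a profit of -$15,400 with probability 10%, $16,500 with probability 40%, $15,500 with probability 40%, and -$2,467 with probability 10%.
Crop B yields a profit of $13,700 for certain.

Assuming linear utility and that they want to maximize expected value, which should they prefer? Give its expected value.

Crop A = 0.1 × (-15400) + 0.4 × 16500 + 0.4 × 15500 + 0.1 × (-2467) = -1540 + 6600 + 6200 − 246.7 = 11013.3
Crop B: 13700 (certain)

Crop B ($13,700)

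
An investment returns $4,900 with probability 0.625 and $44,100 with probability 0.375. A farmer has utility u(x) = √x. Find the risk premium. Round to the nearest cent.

E[u] = 0.625·√4900 + 0.375·√44100 = 0.625·70 + 0.375·210 = 122.5
CE = (122.5)² = 15006.25
Risk premium = EV − CE = 19600 − 15006.25 = 4593.75

$4,593.75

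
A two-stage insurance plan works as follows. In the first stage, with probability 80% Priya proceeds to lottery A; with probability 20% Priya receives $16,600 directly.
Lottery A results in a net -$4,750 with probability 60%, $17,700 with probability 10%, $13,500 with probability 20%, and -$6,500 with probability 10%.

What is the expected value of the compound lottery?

$4,096

EV(A) = 0.6 × (-4750) + 0.1 × 17700 + 0.2 × 13500 + 0.1 × (-6500) = -2850 + 1770 + 2700 − 650 = 970
Branch B: 16600 (certain)
Overall = 0.8 × 970 + 0.2 × 16600 = 776 + 3320 = 4096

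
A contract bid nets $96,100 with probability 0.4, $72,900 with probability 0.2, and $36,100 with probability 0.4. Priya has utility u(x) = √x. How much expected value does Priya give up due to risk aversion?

$2,944

E[u] = 0.4·√96100 + 0.2·√72900 + 0.4·√36100 = 0.4·310 + 0.2·270 + 0.4·190 = 254
CE = (254)² = 64516
Risk premium = EV − CE = 67460 − 64516 = 2944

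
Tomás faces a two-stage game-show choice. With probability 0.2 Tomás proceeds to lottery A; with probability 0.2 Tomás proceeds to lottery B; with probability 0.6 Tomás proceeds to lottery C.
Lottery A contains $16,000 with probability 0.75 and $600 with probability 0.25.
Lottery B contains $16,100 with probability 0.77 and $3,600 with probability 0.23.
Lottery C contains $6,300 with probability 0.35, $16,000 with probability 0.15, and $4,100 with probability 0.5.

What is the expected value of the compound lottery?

$9,068

EV(A) = 0.75 × 16000 + 0.25 × 600 = 12000 + 150 = 12150
EV(B) = 0.77 × 16100 + 0.23 × 3600 = 12397 + 828 = 13225
EV(C) = 0.35 × 6300 + 0.15 × 16000 + 0.5 × 4100 = 2205 + 2400 + 2050 = 6655
Overall = 0.2 × 12150 + 0.2 × 13225 + 0.6 × 6655 = 2430 + 2645 + 3993 = 9068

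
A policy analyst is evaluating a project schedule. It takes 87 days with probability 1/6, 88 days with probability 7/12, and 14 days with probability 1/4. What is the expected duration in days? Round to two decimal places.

EV = 1/6 × 87 + 7/12 × 88 + 1/4 × 14 = 14.5 + 51.3333 + 3.5 = 69.3333

69.33 days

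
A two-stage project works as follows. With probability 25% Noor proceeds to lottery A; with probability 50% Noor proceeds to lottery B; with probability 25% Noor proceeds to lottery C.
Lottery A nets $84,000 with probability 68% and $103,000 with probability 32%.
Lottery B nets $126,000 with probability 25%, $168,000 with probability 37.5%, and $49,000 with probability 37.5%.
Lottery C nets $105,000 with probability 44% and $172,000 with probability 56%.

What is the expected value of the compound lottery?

EV(A) = 0.68 × 84000 + 0.32 × 103000 = 57120 + 32960 = 90080
EV(B) = 0.25 × 126000 + 0.375 × 168000 + 0.375 × 49000 = 31500 + 63000 + 18375 = 112875
EV(C) = 0.44 × 105000 + 0.56 × 172000 = 46200 + 96320 = 142520
Overall = 0.25 × 90080 + 0.5 × 112875 + 0.25 × 142520 = 22520 + 56437.5 + 35630 = 114587.5

$114,587.50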